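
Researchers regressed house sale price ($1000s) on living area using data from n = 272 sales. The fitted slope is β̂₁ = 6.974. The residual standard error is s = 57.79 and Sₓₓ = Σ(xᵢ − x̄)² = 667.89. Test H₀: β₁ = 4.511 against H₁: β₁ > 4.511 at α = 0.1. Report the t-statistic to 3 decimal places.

t = 1.101

SE(β̂₁) = s/√Sₓₓ = 57.79/√667.89 = 2.23615.
t = (6.974 − 4.511) / 2.23615 = 1.101.
df = n − 2 = 270.
One-sided p ≈ 0.1358, which is ≥ 0.1, so fail to reject H₀.
The data do not give significant evidence that the true slope on living area exceeds 4.511 $1000s per unit.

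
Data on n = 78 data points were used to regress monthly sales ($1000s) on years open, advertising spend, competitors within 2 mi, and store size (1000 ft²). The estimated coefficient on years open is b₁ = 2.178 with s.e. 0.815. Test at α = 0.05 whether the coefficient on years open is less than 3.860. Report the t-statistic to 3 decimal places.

H₀: β₁ = 3.860 vs H₁: β₁ < 3.860.
t = (b₁ − β₁⁰)/SE = (2.178 − 3.860) / 0.815 = -2.064.
df = n − k − 1 = 78 − 4 − 1 = 73.
One-sided p ≈ 0.0213, which is < 0.05, so reject H₀.
There is evidence that the true slope on years open is below 3.860 $1000s per unit, holding the other predictors fixed.

t = -2.064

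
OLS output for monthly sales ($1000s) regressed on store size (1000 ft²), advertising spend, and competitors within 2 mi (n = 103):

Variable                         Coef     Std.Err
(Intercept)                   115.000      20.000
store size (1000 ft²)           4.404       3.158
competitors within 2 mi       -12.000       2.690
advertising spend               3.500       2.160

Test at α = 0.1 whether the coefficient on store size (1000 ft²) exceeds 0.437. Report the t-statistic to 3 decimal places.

Read off: b = 4.404, SE = 3.158 for store size (1000 ft²).
H₀: β₁ = 0.437 vs H₁: β₁ > 0.437.
t = (4.404 − 0.437) / 3.158 = 1.256.
df = n − k − 1 = 103 − 3 − 1 = 99.
One-sided p ≈ 0.1060, which is ≥ 0.1, so fail to reject H₀.
The data do not give significant evidence that the true slope on store size (1000 ft²) exceeds 0.437 $1000s per unit, holding the other predictors fixed.

t = 1.256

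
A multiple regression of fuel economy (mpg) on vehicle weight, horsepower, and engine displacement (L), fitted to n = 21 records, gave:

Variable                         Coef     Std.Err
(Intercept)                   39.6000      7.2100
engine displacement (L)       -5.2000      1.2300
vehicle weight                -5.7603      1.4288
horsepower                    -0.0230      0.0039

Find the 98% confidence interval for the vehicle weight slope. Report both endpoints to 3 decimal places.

(-9.428, -2.093)

Read off: b = -5.7603, SE = 1.4288 for vehicle weight.
df = n − k − 1 = 21 − 3 − 1 = 17.
t* = t_{0.01, 17} = 2.566934.
Margin = t* × SE = 2.566934 × 1.4288 = 3.66764.
CI: -5.7603 ± 3.66764 → (-9.428, -2.093).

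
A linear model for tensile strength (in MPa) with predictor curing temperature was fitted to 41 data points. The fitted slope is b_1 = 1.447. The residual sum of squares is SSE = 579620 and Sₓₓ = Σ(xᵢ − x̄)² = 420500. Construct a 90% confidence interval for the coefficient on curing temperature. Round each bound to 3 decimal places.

MSE = SSE/(n − 2) = 579620/39 = 14862.1.
SE(b_1) = √(MSE/Sₓₓ) = √(14862.1/420500) = 0.187999.
df = n − 2 = 39.
t* = t_{0.05, 39} = 1.684875.
Margin = t* × SE = 1.684875 × 0.187999 = 0.31676.
CI: 1.447 ± 0.31676 → (1.130, 1.764).
With 90% confidence, each one-unit increase in curing temperature is associated with a change of between 1.130 and 1.764 MPa in tensile strength.

(1.130, 1.764)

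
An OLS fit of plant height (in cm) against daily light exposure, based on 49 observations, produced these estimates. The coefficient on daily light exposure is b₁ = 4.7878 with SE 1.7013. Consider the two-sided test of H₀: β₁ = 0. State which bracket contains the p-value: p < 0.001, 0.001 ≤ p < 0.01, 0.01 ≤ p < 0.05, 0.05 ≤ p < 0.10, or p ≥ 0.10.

0.001 ≤ p < 0.01

t = 4.7878 / 1.7013 = 2.814.
df = n − 2 = 49 − 2 = 47.
Two-sided p = 2·P(T_{47} > |t|) ≈ 0.0071.
So 0.001 ≤ p < 0.01.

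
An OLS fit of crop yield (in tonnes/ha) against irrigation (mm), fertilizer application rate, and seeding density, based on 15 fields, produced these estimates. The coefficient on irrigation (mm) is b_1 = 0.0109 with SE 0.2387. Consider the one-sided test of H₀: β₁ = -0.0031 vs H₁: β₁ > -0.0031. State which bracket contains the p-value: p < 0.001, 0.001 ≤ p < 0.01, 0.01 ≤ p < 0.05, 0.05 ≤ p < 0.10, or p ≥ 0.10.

p ≥ 0.10

t = (0.0109 − (-0.0031)) / 0.2387 = 0.059.
df = n − k − 1 = 15 − 3 − 1 = 11.
One-sided p = P(T_{11} > t) ≈ 0.4771.
So p ≥ 0.10.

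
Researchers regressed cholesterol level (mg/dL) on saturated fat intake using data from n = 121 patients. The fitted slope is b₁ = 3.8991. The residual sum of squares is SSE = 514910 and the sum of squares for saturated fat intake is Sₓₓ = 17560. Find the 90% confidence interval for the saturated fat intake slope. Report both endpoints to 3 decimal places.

MSE = SSE/(n − 2) = 514910/119 = 4326.97.
SE(b₁) = √(MSE/Sₓₓ) = √(4326.97/17560) = 0.496398.
df = n − 2 = 119.
t* = t_{0.05, 119} = 1.657759.
Margin = t* × SE = 1.657759 × 0.496398 = 0.82291.
CI: 3.8991 ± 0.82291 → (3.076, 4.722).
With 90% confidence, each one-unit increase in saturated fat intake is associated with a change of between 3.076 and 4.722 mg/dL in cholesterol level.

(3.076, 4.722)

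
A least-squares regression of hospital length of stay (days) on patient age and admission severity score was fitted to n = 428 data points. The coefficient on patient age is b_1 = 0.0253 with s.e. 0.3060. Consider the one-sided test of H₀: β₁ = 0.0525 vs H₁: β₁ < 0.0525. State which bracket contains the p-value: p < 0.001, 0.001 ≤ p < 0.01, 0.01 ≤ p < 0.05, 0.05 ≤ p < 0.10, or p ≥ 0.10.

t = (0.0253 − 0.0525) / 0.3060 = -0.089.
df = n − k − 1 = 428 − 2 − 1 = 425.
One-sided p = P(T_{425} < t) ≈ 0.4646.
So p ≥ 0.10.

p ≥ 0.10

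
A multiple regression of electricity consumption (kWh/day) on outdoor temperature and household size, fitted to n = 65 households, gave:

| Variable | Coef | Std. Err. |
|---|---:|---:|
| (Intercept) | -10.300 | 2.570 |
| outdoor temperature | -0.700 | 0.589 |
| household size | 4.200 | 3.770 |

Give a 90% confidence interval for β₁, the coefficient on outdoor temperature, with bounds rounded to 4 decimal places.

(-1.6835, 0.2835)

Read off: b = -0.700, SE = 0.589 for outdoor temperature.
df = n − k − 1 = 65 − 2 − 1 = 62.
t* = t_{0.05, 62} = 1.669804.
Margin = t* × SE = 1.669804 × 0.589 = 0.983515.
CI: -0.700 ± 0.983515 → (-1.6835, 0.2835).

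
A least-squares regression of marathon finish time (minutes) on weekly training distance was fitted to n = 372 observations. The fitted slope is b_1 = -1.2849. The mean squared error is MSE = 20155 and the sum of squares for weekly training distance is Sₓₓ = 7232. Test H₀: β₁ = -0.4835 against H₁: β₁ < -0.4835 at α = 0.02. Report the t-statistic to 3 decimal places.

SE(b_1) = √(MSE/Sₓₓ) = √(20155/7232) = 1.66941.
t = (-1.2849 − (-0.4835)) / 1.66941 = -0.480.
df = n − 2 = 370.
One-sided p ≈ 0.3157, which is ≥ 0.02, so fail to reject H₀.
The data do not give significant evidence that the true slope on weekly training distance is below -0.4835 minutes per unit.

t = -0.480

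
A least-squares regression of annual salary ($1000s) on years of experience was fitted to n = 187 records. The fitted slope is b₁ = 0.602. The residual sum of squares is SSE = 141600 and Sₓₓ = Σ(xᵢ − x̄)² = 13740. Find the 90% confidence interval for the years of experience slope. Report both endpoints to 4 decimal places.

MSE = SSE/(n − 2) = 141600/185 = 765.405.
SE(b₁) = √(MSE/Sₓₓ) = √(765.405/13740) = 0.236022.
df = n − 2 = 185.
t* = t_{0.05, 185} = 1.653132.
Margin = t* × SE = 1.653132 × 0.236022 = 0.390175.
CI: 0.602 ± 0.390175 → (0.2118, 0.9922).
With 90% confidence, each one-unit increase in years of experience is associated with a change of between 0.2118 and 0.9922 $1000s in annual salary.

(0.2118, 0.9922)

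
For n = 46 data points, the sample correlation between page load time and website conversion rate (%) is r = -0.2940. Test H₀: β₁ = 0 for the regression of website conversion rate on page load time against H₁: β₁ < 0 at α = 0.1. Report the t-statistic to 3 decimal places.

t = r·√(n − 2)/√(1 − r²) = -0.2940·√44/√0.913564 = -2.040.
df = n − 2 = 44.
One-sided p ≈ 0.0237, which is < 0.1, so reject H₀.
There is evidence of a linear association between page load time and website conversion rate.

t = -2.040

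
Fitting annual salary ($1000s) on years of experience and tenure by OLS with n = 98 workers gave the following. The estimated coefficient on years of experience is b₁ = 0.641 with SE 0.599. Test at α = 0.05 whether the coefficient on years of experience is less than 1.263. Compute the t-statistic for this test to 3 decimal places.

t = -1.038

H₀: β₁ = 1.263 vs H₁: β₁ < 1.263.
t = (b₁ − β₁⁰)/SE = (0.641 − 1.263) / 0.599 = -1.038.
df = n − k − 1 = 98 − 2 − 1 = 95.
One-sided p ≈ 0.1509, which is ≥ 0.05, so fail to reject H₀.
The data do not give significant evidence that the true slope on years of experience is below 1.263 $1000s per unit, holding the other predictors fixed.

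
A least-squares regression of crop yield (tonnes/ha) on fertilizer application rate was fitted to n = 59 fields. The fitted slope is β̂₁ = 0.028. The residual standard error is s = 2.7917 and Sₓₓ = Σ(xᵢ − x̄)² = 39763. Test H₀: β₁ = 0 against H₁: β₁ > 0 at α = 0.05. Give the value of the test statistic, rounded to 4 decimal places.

SE(β̂₁) = s/√Sₓₓ = 2.7917/√39763 = 0.014.
t = 0.028 / 0.014 = 2.0000.
df = n − 2 = 57.
One-sided p ≈ 0.0251, which is < 0.05, so reject H₀.
There is evidence that the true slope on fertilizer application rate is positive.

t = 2.0000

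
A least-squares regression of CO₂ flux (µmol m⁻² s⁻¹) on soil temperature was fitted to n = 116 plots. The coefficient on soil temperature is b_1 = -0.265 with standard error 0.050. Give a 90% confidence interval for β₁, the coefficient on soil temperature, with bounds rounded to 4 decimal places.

(-0.3479, -0.1821)

df = n − 2 = 116 − 2 = 114.
t* = t_{0.05, 114} = 1.65833.
Margin = t* × SE = 1.65833 × 0.050 = 0.082916.
CI: -0.265 ± 0.082916 → (-0.3479, -0.1821).
With 90% confidence, each one-unit increase in soil temperature is associated with a change of between -0.3479 and -0.1821 µmol m⁻² s⁻¹ in CO₂ flux.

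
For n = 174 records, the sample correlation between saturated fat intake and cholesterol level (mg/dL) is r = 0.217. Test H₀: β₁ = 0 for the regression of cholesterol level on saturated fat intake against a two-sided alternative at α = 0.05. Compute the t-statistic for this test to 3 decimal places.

t = 2.915

t = r·√(n − 2)/√(1 − r²) = 0.217·√172/√0.952911 = 2.915.
df = n − 2 = 172.
Two-sided p ≈ 0.0040, which is < 0.05, so reject H₀.
There is evidence of a linear association between saturated fat intake and cholesterol level.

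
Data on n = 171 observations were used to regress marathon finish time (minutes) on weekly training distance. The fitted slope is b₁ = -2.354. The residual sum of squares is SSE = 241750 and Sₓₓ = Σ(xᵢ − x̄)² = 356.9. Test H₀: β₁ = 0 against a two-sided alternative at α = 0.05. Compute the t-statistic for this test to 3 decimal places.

t = -1.176

MSE = SSE/(n − 2) = 241750/169 = 1430.47.
SE(b₁) = √(MSE/Sₓₓ) = √(1430.47/356.9) = 2.00201.
t = -2.354 / 2.00201 = -1.176.
df = n − 2 = 169.
Two-sided p ≈ 0.2413, which is ≥ 0.05, so fail to reject H₀.
The data do not give significant evidence of an association between weekly training distance and marathon finish time.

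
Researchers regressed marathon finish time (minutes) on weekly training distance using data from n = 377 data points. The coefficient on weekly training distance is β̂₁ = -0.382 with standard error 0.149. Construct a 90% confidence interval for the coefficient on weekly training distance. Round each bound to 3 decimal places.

(-0.628, -0.136)

df = n − 2 = 377 − 2 = 375.
t* = t_{0.05, 375} = 1.648927.
Margin = t* × SE = 1.648927 × 0.149 = 0.24569.
CI: -0.382 ± 0.24569 → (-0.628, -0.136).
With 90% confidence, each one-unit increase in weekly training distance is associated with a change of between -0.628 and -0.136 minutes in marathon finish time.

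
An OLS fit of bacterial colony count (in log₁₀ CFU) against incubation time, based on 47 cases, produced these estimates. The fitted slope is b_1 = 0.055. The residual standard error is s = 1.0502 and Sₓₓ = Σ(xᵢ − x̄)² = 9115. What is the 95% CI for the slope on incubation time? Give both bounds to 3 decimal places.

SE(b_1) = s/√Sₓₓ = 1.0502/√9115 = 0.011.
df = n − 2 = 45.
t* = t_{0.025, 45} = 2.014103.
Margin = t* × SE = 2.014103 × 0.011 = 0.02216.
CI: 0.055 ± 0.02216 → (0.033, 0.077).
With 95% confidence, each one-unit increase in incubation time is associated with a change of between 0.033 and 0.077 log₁₀ CFU in bacterial colony count.

(0.033, 0.077)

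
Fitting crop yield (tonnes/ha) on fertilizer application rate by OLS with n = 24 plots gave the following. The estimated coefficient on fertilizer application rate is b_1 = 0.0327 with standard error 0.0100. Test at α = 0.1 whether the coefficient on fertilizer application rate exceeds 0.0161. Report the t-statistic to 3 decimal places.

t = 1.660

H₀: β₁ = 0.0161 vs H₁: β₁ > 0.0161.
t = (b_1 − β₁⁰)/SE = (0.0327 − 0.0161) / 0.0100 = 1.660.
df = n − 2 = 24 − 2 = 22.
One-sided p ≈ 0.0556, which is < 0.1, so reject H₀.
There is evidence that the true slope on fertilizer application rate exceeds 0.0161 tonnes/ha per unit.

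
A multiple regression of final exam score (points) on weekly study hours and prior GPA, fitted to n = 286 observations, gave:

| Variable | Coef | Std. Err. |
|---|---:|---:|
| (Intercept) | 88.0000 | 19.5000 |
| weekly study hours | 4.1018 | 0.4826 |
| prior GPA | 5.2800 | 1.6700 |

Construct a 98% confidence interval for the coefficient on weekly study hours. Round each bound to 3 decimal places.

Read off: b = 4.1018, SE = 0.4826 for weekly study hours.
df = n − k − 1 = 286 − 2 − 1 = 283.
t* = t_{0.01, 283} = 2.339597.
Margin = t* × SE = 2.339597 × 0.4826 = 1.12909.
CI: 4.1018 ± 1.12909 → (2.973, 5.231).

(2.973, 5.231)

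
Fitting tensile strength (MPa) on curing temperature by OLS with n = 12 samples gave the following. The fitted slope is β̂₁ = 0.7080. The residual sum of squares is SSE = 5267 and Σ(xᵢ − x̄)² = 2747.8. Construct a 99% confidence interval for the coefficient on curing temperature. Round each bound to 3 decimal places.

(-0.680, 2.096)

MSE = SSE/(n − 2) = 5267/10 = 526.7.
SE(β̂₁) = √(MSE/Sₓₓ) = √(526.7/2747.8) = 0.437813.
df = n − 2 = 10.
t* = t_{0.005, 10} = 3.169273.
Margin = t* × SE = 3.169273 × 0.437813 = 1.38755.
CI: 0.7080 ± 1.38755 → (-0.680, 2.096).
With 99% confidence, each one-unit increase in curing temperature is associated with a change of between -0.680 and 2.096 MPa in tensile strength.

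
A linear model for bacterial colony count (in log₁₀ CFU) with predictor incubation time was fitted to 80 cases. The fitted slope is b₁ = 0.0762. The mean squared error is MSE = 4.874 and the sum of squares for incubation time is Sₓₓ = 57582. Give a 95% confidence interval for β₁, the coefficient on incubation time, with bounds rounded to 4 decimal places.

SE(b₁) = √(MSE/Sₓₓ) = √(4.874/57582) = 0.00920024.
df = n − 2 = 78.
t* = t_{0.025, 78} = 1.990847.
Margin = t* × SE = 1.990847 × 0.00920024 = 0.018316.
CI: 0.0762 ± 0.018316 → (0.0579, 0.0945).
With 95% confidence, each one-unit increase in incubation time is associated with a change of between 0.0579 and 0.0945 log₁₀ CFU in bacterial colony count.

(0.0579, 0.0945)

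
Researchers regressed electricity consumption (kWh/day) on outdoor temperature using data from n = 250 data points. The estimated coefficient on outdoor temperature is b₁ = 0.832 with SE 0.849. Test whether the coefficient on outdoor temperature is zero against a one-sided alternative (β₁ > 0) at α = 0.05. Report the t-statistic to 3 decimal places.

t = 0.980

H₀: β₁ = 0 vs H₁: β₁ > 0.
t = (b₁ − β₁⁰)/SE = 0.832 / 0.849 = 0.980.
df = n − 2 = 250 − 2 = 248.
One-sided p ≈ 0.1640, which is ≥ 0.05, so fail to reject H₀.
The data do not give significant evidence that the true slope on outdoor temperature is positive.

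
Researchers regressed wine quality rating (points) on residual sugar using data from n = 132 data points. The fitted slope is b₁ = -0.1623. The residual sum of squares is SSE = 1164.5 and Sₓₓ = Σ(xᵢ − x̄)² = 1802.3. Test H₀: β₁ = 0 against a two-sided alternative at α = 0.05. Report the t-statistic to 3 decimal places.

t = -2.302

MSE = SSE/(n − 2) = 1164.5/130 = 8.95769.
SE(b₁) = √(MSE/Sₓₓ) = √(8.95769/1802.3) = 0.0704993.
t = -0.1623 / 0.0704993 = -2.302.
df = n − 2 = 130.
Two-sided p ≈ 0.0229, which is < 0.05, so reject H₀.
There is evidence that residual sugar is associated with wine quality rating.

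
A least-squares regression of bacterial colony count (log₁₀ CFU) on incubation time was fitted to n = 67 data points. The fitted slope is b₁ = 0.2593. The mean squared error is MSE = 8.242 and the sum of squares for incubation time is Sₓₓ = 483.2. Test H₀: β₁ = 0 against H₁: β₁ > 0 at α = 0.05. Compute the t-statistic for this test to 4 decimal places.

SE(b₁) = √(MSE/Sₓₓ) = √(8.242/483.2) = 0.130603.
t = 0.2593 / 0.130603 = 1.9854.
df = n − 2 = 65.
One-sided p ≈ 0.0257, which is < 0.05, so reject H₀.
There is evidence that the true slope on incubation time is positive.

t = 1.9854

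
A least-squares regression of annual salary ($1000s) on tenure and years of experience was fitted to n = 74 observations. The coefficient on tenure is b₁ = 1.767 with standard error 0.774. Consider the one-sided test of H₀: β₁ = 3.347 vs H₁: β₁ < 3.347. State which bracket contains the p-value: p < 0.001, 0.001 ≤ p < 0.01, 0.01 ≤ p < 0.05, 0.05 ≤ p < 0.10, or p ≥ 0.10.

0.01 ≤ p < 0.05

t = (1.767 − 3.347) / 0.774 = -2.041.
df = n − k − 1 = 74 − 2 − 1 = 71.
One-sided p = P(T_{71} < t) ≈ 0.0225.
So 0.01 ≤ p < 0.05.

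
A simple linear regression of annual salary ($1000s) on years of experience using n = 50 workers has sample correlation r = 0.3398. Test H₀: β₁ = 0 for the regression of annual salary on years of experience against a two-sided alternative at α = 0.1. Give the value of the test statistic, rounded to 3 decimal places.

t = r·√(n − 2)/√(1 − r²) = 0.3398·√48/√0.884536 = 2.503.
df = n − 2 = 48.
Two-sided p ≈ 0.0158, which is < 0.1, so reject H₀.
There is evidence of a linear association between years of experience and annual salary.

t = 2.503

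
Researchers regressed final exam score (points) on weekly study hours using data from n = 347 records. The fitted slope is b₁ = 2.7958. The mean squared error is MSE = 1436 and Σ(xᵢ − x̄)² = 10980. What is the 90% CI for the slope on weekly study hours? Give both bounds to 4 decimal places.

SE(b₁) = √(MSE/Sₓₓ) = √(1436/10980) = 0.36164.
df = n − 2 = 345.
t* = t_{0.05, 345} = 1.649282.
Margin = t* × SE = 1.649282 × 0.36164 = 0.596446.
CI: 2.7958 ± 0.596446 → (2.1994, 3.3922).
With 90% confidence, each one-unit increase in weekly study hours is associated with a change of between 2.1994 and 3.3922 points in final exam score.

(2.1994, 3.3922)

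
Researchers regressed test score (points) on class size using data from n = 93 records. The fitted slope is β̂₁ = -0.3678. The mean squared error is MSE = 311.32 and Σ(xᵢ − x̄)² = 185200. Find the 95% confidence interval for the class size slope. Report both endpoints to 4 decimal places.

SE(β̂₁) = √(MSE/Sₓₓ) = √(311.32/185200) = 0.0409999.
df = n − 2 = 91.
t* = t_{0.025, 91} = 1.986377.
Margin = t* × SE = 1.986377 × 0.0409999 = 0.081441.
CI: -0.3678 ± 0.081441 → (-0.4492, -0.2864).
With 95% confidence, each one-unit increase in class size is associated with a change of between -0.4492 and -0.2864 points in test score.

(-0.4492, -0.2864)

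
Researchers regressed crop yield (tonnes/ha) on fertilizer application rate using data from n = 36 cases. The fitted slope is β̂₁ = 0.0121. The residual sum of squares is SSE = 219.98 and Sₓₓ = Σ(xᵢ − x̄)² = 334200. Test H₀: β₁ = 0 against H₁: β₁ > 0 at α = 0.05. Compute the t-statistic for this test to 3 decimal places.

t = 2.750

MSE = SSE/(n − 2) = 219.98/34 = 6.47.
SE(β̂₁) = √(MSE/Sₓₓ) = √(6.47/334200) = 0.00439996.
t = 0.0121 / 0.00439996 = 2.750.
df = n − 2 = 34.
One-sided p ≈ 0.0047, which is < 0.05, so reject H₀.
There is evidence that the true slope on fertilizer application rate is positive.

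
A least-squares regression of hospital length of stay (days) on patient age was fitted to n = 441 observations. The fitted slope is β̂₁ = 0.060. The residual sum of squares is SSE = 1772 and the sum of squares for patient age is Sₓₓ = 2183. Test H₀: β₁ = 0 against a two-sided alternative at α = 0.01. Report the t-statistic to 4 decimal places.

MSE = SSE/(n − 2) = 1772/439 = 4.03645.
SE(β̂₁) = √(MSE/Sₓₓ) = √(4.03645/2183) = 0.0430004.
t = 0.060 / 0.0430004 = 1.3953.
df = n − 2 = 439.
Two-sided p ≈ 0.1636, which is ≥ 0.01, so fail to reject H₀.
The data do not give significant evidence of an association between patient age and hospital length of stay.

t = 1.3953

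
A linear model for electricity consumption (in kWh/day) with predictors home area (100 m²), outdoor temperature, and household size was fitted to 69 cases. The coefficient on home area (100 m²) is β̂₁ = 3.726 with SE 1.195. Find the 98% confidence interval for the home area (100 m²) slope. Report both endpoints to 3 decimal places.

df = n − k − 1 = 69 − 3 − 1 = 65.
t* = t_{0.01, 65} = 2.385097.
Margin = t* × SE = 2.385097 × 1.195 = 2.85019.
CI: 3.726 ± 2.85019 → (0.876, 6.576).
With 98% confidence, each one-unit increase in home area (100 m²) is associated with a change of between 0.876 and 6.576 kWh/day in electricity consumption, holding the other predictors fixed.

(0.876, 6.576)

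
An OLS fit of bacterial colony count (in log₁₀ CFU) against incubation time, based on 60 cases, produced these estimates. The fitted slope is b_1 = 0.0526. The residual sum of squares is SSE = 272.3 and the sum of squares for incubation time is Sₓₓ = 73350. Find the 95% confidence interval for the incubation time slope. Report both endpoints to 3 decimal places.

MSE = SSE/(n − 2) = 272.3/58 = 4.69483.
SE(b_1) = √(MSE/Sₓₓ) = √(4.69483/73350) = 0.00800036.
df = n − 2 = 58.
t* = t_{0.025, 58} = 2.001717.
Margin = t* × SE = 2.001717 × 0.00800036 = 0.01601.
CI: 0.0526 ± 0.01601 → (0.037, 0.069).
With 95% confidence, each one-unit increase in incubation time is associated with a change of between 0.037 and 0.069 log₁₀ CFU in bacterial colony count.

(0.037, 0.069)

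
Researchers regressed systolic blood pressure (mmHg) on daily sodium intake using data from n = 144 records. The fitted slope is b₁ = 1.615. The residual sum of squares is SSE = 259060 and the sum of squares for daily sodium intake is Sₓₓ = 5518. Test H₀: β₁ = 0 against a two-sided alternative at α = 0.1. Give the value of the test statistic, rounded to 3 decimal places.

t = 2.809

MSE = SSE/(n − 2) = 259060/142 = 1824.37.
SE(b₁) = √(MSE/Sₓₓ) = √(1824.37/5518) = 0.574996.
t = 1.615 / 0.574996 = 2.809.
df = n − 2 = 142.
Two-sided p ≈ 0.0057, which is < 0.1, so reject H₀.
There is evidence that daily sodium intake is associated with systolic blood pressure.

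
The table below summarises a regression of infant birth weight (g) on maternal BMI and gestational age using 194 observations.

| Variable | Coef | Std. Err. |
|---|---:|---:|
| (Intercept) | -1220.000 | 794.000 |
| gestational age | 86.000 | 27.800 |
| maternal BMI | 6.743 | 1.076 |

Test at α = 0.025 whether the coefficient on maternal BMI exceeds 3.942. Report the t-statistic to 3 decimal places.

t = 2.603

Read off: b = 6.743, SE = 1.076 for maternal BMI.
H₀: β₁ = 3.942 vs H₁: β₁ > 3.942.
t = (6.743 − 3.942) / 1.076 = 2.603.
df = n − k − 1 = 194 − 2 − 1 = 191.
One-sided p ≈ 0.0050, which is < 0.025, so reject H₀.
There is evidence that the true slope on maternal BMI exceeds 3.942 g per unit, holding the other predictors fixed.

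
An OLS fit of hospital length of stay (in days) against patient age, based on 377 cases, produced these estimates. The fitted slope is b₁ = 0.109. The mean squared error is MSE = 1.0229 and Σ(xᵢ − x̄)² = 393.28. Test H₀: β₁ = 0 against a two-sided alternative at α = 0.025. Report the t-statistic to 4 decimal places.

SE(b₁) = √(MSE/Sₓₓ) = √(1.0229/393.28) = 0.0509995.
t = 0.109 / 0.0509995 = 2.1373.
df = n − 2 = 375.
Two-sided p ≈ 0.0332, which is ≥ 0.025, so fail to reject H₀.
The data do not give significant evidence of an association between patient age and hospital length of stay.

t = 2.1373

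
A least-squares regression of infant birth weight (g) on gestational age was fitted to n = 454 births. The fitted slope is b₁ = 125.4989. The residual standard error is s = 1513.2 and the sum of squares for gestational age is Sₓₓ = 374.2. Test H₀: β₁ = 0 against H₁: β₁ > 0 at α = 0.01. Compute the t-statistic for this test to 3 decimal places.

SE(b₁) = s/√Sₓₓ = 1513.2/√374.2 = 78.2248.
t = 125.4989 / 78.2248 = 1.604.
df = n − 2 = 452.
One-sided p ≈ 0.0547, which is ≥ 0.01, so fail to reject H₀.
The data do not give significant evidence that the true slope on gestational age is positive.

t = 1.604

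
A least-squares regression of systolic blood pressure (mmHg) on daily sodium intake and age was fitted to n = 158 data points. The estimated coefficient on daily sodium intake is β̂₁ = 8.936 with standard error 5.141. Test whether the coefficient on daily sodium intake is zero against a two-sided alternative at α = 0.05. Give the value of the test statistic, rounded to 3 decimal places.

t = 1.738

H₀: β₁ = 0 vs H₁: β₁ ≠ 0.
t = (β̂₁ − β₁⁰)/SE = 8.936 / 5.141 = 1.738.
df = n − k − 1 = 158 − 2 − 1 = 155.
Two-sided p ≈ 0.0842, which is ≥ 0.05, so fail to reject H₀.
The data do not give significant evidence of an association between daily sodium intake and systolic blood pressure, after adjusting for the other predictors.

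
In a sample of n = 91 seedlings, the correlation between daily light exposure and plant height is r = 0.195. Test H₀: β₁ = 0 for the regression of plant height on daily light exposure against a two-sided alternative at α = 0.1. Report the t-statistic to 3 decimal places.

t = r·√(n − 2)/√(1 − r²) = 0.195·√89/√0.961975 = 1.876.
df = n − 2 = 89.
Two-sided p ≈ 0.0640, which is < 0.1, so reject H₀.
There is evidence of a linear association between daily light exposure and plant height.

t = 1.876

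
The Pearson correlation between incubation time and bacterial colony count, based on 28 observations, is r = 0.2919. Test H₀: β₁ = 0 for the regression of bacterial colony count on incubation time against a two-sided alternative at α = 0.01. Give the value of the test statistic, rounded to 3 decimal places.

t = r·√(n − 2)/√(1 − r²) = 0.2919·√26/√0.914794 = 1.556.
df = n − 2 = 26.
Two-sided p ≈ 0.1318, which is ≥ 0.01, so fail to reject H₀.
The data do not give significant evidence of a linear association between incubation time and bacterial colony count.

t = 1.556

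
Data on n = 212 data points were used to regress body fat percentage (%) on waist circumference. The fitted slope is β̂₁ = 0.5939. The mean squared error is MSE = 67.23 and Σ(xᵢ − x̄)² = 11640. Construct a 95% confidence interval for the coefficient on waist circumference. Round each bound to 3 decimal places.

(0.444, 0.744)

SE(β̂₁) = √(MSE/Sₓₓ) = √(67.23/11640) = 0.0759985.
df = n − 2 = 210.
t* = t_{0.025, 210} = 1.971325.
Margin = t* × SE = 1.971325 × 0.0759985 = 0.14982.
CI: 0.5939 ± 0.14982 → (0.444, 0.744).
With 95% confidence, each one-unit increase in waist circumference is associated with a change of between 0.444 and 0.744 % in body fat percentage.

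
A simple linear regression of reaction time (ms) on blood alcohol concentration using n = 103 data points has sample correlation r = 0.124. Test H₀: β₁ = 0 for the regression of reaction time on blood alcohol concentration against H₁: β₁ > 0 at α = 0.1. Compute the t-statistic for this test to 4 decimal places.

t = r·√(n − 2)/√(1 − r²) = 0.124·√101/√0.984624 = 1.2559.
df = n − 2 = 101.
One-sided p ≈ 0.1060, which is ≥ 0.1, so fail to reject H₀.
The data do not give significant evidence of a linear association between blood alcohol concentration and reaction time.

t = 1.2559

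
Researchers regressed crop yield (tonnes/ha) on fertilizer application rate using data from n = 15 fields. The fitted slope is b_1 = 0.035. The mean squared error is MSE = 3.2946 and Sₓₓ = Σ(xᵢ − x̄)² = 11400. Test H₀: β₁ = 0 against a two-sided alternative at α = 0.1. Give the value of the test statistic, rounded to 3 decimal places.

t = 2.059

SE(b_1) = √(MSE/Sₓₓ) = √(3.2946/11400) = 0.017.
t = 0.035 / 0.017 = 2.059.
df = n − 2 = 13.
Two-sided p ≈ 0.0601, which is < 0.1, so reject H₀.
There is evidence that fertilizer application rate is associated with crop yield.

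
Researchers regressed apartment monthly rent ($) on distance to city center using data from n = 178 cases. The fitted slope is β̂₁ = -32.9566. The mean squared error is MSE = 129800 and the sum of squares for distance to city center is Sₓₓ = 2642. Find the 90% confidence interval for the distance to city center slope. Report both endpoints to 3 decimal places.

(-44.547, -21.366)

SE(β̂₁) = √(MSE/Sₓₓ) = √(129800/2642) = 7.00924.
df = n − 2 = 176.
t* = t_{0.05, 176} = 1.653557.
Margin = t* × SE = 1.653557 × 7.00924 = 11.59018.
CI: -32.9566 ± 11.59018 → (-44.547, -21.366).
With 90% confidence, each one-unit increase in distance to city center is associated with a change of between -44.547 and -21.366 $ in apartment monthly rent.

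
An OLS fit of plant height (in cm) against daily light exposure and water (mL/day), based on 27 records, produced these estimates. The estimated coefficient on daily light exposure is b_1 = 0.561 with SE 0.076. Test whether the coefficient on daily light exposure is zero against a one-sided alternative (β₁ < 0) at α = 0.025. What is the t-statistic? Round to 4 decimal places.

H₀: β₁ = 0 vs H₁: β₁ < 0.
t = (b_1 − β₁⁰)/SE = 0.561 / 0.076 = 7.3816.
df = n − k − 1 = 27 − 2 − 1 = 24.
One-sided p ≈ 1.0000, which is ≥ 0.025, so fail to reject H₀.
The data do not give significant evidence that the true slope on daily light exposure is negative, holding the other predictors fixed.

t = 7.3816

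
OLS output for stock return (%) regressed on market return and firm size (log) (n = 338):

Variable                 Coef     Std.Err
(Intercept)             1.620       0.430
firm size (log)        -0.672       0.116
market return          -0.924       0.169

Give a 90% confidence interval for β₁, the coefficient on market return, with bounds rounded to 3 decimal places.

(-1.203, -0.645)

Read off: b = -0.924, SE = 0.169 for market return.
df = n − k − 1 = 338 − 2 − 1 = 335.
t* = t_{0.05, 335} = 1.649415.
Margin = t* × SE = 1.649415 × 0.169 = 0.27875.
CI: -0.924 ± 0.27875 → (-1.203, -0.645).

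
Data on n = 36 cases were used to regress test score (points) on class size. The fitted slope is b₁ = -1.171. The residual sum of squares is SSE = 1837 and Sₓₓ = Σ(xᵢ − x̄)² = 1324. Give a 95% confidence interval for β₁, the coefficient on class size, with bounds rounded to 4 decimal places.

MSE = SSE/(n − 2) = 1837/34 = 54.0294.
SE(b₁) = √(MSE/Sₓₓ) = √(54.0294/1324) = 0.202009.
df = n − 2 = 34.
t* = t_{0.025, 34} = 2.032245.
Margin = t* × SE = 2.032245 × 0.202009 = 0.410532.
CI: -1.171 ± 0.410532 → (-1.5815, -0.7605).
With 95% confidence, each one-unit increase in class size is associated with a change of between -1.5815 and -0.7605 points in test score.

(-1.5815, -0.7605)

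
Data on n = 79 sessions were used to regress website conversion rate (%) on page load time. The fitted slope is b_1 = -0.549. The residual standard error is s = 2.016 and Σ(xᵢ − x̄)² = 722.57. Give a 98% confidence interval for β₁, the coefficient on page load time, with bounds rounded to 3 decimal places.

SE(b_1) = s/√Sₓₓ = 2.016/√722.57 = 0.0749982.
df = n − 2 = 77.
t* = t_{0.01, 77} = 2.375757.
Margin = t* × SE = 2.375757 × 0.0749982 = 0.17818.
CI: -0.549 ± 0.17818 → (-0.727, -0.371).
With 98% confidence, each one-unit increase in page load time is associated with a change of between -0.727 and -0.371 % in website conversion rate.

(-0.727, -0.371)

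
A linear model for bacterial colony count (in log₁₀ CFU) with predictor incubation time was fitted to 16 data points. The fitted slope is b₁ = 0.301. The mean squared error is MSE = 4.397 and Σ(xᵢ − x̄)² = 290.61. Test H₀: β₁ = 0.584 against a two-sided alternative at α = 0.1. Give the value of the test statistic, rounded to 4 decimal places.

t = -2.3007

SE(b₁) = √(MSE/Sₓₓ) = √(4.397/290.61) = 0.123005.
t = (0.301 − 0.584) / 0.123005 = -2.3007.
df = n − 2 = 14.
Two-sided p ≈ 0.0373, which is < 0.1, so reject H₀.
There is evidence that the true slope on incubation time differs from 0.584 log₁₀ CFU per unit.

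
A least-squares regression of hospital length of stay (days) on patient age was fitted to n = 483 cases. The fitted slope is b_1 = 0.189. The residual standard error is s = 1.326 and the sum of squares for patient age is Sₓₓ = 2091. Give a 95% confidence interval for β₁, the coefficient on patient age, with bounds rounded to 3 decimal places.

SE(b_1) = s/√Sₓₓ = 1.326/√2091 = 0.0289979.
df = n − 2 = 481.
t* = t_{0.025, 481} = 1.964908.
Margin = t* × SE = 1.964908 × 0.0289979 = 0.05698.
CI: 0.189 ± 0.05698 → (0.132, 0.246).
With 95% confidence, each one-unit increase in patient age is associated with a change of between 0.132 and 0.246 days in hospital length of stay.

(0.132, 0.246)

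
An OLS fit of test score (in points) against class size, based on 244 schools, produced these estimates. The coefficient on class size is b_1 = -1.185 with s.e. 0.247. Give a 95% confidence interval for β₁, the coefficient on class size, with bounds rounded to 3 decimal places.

df = n − 2 = 244 − 2 = 242.
t* = t_{0.025, 242} = 1.969815.
Margin = t* × SE = 1.969815 × 0.247 = 0.48654.
CI: -1.185 ± 0.48654 → (-1.672, -0.698).
With 95% confidence, each one-unit increase in class size is associated with a change of between -1.672 and -0.698 points in test score.

(-1.672, -0.698)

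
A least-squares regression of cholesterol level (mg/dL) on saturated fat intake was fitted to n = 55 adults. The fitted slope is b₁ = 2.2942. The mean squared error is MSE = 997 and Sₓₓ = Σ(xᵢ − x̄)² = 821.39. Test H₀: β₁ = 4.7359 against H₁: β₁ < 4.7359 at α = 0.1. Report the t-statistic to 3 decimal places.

t = -2.216

SE(b₁) = √(MSE/Sₓₓ) = √(997/821.39) = 1.10172.
t = (2.2942 − 4.7359) / 1.10172 = -2.216.
df = n − 2 = 53.
One-sided p ≈ 0.0155, which is < 0.1, so reject H₀.
There is evidence that the true slope on saturated fat intake is below 4.7359 mg/dL per unit.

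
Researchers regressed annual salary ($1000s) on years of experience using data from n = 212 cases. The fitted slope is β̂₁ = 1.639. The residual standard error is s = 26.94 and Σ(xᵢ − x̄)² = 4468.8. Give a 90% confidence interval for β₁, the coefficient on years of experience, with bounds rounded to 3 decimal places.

SE(β̂₁) = s/√Sₓₓ = 26.94/√4468.8 = 0.402997.
df = n − 2 = 210.
t* = t_{0.05, 210} = 1.652142.
Margin = t* × SE = 1.652142 × 0.402997 = 0.66581.
CI: 1.639 ± 0.66581 → (0.973, 2.305).
With 90% confidence, each one-unit increase in years of experience is associated with a change of between 0.973 and 2.305 $1000s in annual salary.

(0.973, 2.305)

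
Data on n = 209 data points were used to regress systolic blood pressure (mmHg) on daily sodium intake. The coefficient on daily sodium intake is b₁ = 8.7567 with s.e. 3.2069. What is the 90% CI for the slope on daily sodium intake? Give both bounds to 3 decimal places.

(3.458, 14.055)

df = n − 2 = 209 − 2 = 207.
t* = t_{0.05, 207} = 1.652248.
Margin = t* × SE = 1.652248 × 3.2069 = 5.29859.
CI: 8.7567 ± 5.29859 → (3.458, 14.055).
With 90% confidence, each one-unit increase in daily sodium intake is associated with a change of between 3.458 and 14.055 mmHg in systolic blood pressure.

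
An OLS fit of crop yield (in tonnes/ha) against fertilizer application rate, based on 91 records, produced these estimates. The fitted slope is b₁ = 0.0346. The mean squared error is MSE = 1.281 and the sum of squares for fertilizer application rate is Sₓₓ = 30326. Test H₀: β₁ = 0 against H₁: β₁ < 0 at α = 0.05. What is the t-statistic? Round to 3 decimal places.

t = 5.324

SE(b₁) = √(MSE/Sₓₓ) = √(1.281/30326) = 0.00649931.
t = 0.0346 / 0.00649931 = 5.324.
df = n − 2 = 89.
One-sided p ≈ 1.0000, which is ≥ 0.05, so fail to reject H₀.
The data do not give significant evidence that the true slope on fertilizer application rate is negative.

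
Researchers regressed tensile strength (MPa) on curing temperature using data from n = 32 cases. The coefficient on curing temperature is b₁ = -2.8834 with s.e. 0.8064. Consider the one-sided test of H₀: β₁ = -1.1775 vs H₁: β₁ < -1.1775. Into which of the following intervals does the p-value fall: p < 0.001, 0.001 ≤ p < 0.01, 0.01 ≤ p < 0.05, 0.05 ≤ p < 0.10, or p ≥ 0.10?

0.01 ≤ p < 0.05

t = (-2.8834 − (-1.1775)) / 0.8064 = -2.115.
df = n − 2 = 32 − 2 = 30.
One-sided p = P(T_{30} < t) ≈ 0.0214.
So 0.01 ≤ p < 0.05.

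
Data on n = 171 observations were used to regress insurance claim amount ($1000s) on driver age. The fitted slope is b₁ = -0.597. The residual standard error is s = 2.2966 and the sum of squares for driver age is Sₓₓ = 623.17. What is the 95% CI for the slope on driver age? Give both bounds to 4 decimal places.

(-0.7786, -0.4154)

SE(b₁) = s/√Sₓₓ = 2.2966/√623.17 = 0.0919988.
df = n − 2 = 169.
t* = t_{0.025, 169} = 1.9741.
Margin = t* × SE = 1.9741 × 0.0919988 = 0.181615.
CI: -0.597 ± 0.181615 → (-0.7786, -0.4154).
With 95% confidence, each one-unit increase in driver age is associated with a change of between -0.7786 and -0.4154 $1000s in insurance claim amount.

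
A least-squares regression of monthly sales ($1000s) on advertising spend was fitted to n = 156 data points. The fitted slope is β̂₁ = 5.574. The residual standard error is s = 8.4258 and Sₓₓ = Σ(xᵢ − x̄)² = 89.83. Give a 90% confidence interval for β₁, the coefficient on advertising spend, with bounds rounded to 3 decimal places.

(4.103, 7.045)

SE(β̂₁) = s/√Sₓₓ = 8.4258/√89.83 = 0.888997.
df = n − 2 = 154.
t* = t_{0.05, 154} = 1.654808.
Margin = t* × SE = 1.654808 × 0.888997 = 1.47112.
CI: 5.574 ± 1.47112 → (4.103, 7.045).
With 90% confidence, each one-unit increase in advertising spend is associated with a change of between 4.103 and 7.045 $1000s in monthly sales.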